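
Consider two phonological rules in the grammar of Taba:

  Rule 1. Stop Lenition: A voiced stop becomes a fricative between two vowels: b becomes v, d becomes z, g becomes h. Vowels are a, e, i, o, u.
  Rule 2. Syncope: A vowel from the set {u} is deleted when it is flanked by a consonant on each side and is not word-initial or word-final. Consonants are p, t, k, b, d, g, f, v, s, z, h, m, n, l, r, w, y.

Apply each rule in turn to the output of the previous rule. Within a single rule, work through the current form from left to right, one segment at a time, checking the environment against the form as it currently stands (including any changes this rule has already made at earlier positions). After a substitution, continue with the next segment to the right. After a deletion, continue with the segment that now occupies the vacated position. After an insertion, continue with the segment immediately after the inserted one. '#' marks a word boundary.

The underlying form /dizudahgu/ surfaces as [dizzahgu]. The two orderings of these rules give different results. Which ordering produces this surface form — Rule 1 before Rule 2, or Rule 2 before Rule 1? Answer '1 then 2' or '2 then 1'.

1 then 2

Order 1 then 2:
  1 Stop Lenition: [dizudahgu] → [dizuzahgu]
  2 Syncope: [dizuzahgu] → [dizzahgu]
  result: [dizzahgu]
Order 2 then 1:
  2 Syncope: [dizudahgu] → [dizdahgu]
  1 Stop Lenition: no change — [dizdahgu]
  result: [dizdahgu]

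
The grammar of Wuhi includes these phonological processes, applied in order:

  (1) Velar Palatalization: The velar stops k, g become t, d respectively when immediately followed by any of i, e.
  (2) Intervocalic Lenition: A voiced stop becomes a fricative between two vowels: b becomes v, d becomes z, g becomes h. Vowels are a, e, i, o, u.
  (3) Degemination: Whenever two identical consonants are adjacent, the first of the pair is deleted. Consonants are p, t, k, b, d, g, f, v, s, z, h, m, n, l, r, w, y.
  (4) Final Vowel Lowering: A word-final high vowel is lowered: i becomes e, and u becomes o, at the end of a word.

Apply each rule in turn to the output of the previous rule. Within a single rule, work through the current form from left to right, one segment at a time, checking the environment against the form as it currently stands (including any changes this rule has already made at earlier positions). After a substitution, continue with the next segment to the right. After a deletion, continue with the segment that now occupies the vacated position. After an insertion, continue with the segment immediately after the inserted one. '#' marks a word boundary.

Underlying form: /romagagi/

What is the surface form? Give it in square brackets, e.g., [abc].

(1) Velar Palatalization: [romagagi] → [romagadi]
(2) Intervocalic Lenition: [romagadi] → [romahazi]
(3) Degemination: no change — [romahazi]
(4) Final Vowel Lowering: [romahazi] → [romahaze]

[romahaze]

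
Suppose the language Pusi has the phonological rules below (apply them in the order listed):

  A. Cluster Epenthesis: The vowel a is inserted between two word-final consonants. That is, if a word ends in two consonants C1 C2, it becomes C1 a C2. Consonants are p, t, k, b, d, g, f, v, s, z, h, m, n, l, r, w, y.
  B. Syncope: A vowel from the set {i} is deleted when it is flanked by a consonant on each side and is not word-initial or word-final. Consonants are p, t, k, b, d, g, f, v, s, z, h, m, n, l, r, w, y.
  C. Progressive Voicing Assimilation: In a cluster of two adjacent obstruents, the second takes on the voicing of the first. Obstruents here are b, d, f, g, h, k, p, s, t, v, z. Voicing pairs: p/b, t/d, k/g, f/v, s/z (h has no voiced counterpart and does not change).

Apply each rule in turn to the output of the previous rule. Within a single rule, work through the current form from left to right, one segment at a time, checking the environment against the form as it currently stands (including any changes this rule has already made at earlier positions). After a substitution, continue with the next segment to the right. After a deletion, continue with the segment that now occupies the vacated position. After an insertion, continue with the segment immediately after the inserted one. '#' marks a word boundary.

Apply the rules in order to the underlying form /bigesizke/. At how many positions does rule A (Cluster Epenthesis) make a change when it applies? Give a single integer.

A Cluster Epenthesis: no change — [bigesizke]
B Syncope: [bigesizke] → [bgeszke]
C Progressive Voicing Assimilation: [bgeszke] → [bgesske]
Rule A changed 0 position(s).

0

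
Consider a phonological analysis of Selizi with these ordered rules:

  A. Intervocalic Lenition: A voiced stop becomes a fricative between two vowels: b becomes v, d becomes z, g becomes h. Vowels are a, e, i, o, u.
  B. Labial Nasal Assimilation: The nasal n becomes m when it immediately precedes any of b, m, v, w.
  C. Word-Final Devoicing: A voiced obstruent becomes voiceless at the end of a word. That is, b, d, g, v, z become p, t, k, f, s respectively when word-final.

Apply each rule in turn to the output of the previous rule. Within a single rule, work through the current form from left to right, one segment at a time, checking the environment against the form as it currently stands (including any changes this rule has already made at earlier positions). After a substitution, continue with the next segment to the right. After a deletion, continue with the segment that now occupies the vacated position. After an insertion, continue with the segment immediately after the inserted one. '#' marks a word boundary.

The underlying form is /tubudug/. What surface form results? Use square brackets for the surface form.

[tuvuzuk]

A Intervocalic Lenition: [tubudug] → [tuvuzug]
B Labial Nasal Assimilation: no change — [tuvuzug]
C Word-Final Devoicing: [tuvuzug] → [tuvuzuk]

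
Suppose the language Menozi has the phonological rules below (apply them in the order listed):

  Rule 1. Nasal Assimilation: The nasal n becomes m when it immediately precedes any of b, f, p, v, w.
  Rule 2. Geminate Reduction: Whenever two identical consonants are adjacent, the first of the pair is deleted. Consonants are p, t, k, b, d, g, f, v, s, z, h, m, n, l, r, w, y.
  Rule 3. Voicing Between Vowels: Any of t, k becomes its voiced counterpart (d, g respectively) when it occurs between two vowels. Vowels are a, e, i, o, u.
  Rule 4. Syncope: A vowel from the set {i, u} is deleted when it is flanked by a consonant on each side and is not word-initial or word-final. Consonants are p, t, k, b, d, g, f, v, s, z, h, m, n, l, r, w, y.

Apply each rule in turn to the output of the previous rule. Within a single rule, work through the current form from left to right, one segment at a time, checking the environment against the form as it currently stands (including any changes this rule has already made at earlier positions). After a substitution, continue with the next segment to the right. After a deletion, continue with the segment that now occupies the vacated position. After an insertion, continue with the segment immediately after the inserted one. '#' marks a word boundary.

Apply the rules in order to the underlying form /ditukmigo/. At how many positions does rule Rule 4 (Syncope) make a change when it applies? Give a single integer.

3

Rule 1 Nasal Assimilation: no change — [ditukmigo]
Rule 2 Geminate Reduction: no change — [ditukmigo]
Rule 3 Voicing Between Vowels: [ditukmigo] → [didukmigo]
Rule 4 Syncope: [didukmigo] → [ddkmgo]
Rule Rule 4 changed 3 position(s).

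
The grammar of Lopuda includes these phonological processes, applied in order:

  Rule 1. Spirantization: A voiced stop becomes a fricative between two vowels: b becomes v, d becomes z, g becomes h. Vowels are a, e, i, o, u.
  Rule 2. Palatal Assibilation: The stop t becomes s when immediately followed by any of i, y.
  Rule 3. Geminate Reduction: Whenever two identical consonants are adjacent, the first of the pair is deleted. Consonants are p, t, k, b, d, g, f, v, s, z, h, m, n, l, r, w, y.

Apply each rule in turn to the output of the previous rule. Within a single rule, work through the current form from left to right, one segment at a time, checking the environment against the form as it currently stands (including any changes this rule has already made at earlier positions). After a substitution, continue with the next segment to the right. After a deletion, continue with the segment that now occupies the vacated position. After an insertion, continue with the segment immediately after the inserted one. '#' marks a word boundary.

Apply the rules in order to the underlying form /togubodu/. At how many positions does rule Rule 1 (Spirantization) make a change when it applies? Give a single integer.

Rule 1 Spirantization: [togubodu] → [tohuvozu]
Rule 2 Palatal Assibilation: no change — [tohuvozu]
Rule 3 Geminate Reduction: no change — [tohuvozu]
Rule Rule 1 changed 3 position(s).

3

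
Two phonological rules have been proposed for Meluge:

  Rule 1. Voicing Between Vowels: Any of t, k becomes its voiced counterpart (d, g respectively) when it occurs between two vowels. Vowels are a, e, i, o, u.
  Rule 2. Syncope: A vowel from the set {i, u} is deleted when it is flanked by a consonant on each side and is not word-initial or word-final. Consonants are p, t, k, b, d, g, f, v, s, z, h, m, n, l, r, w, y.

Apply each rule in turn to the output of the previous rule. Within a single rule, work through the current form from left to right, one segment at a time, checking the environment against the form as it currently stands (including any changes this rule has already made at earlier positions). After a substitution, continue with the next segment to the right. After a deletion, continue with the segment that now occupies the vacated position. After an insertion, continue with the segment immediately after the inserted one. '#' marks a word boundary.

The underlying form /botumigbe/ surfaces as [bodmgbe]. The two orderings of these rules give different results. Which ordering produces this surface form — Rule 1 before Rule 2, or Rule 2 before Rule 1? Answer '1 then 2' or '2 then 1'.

1 then 2

Order 1 then 2:
  1 Voicing Between Vowels: [botumigbe] → [bodumigbe]
  2 Syncope: [bodumigbe] → [bodmgbe]
  result: [bodmgbe]
Order 2 then 1:
  2 Syncope: [botumigbe] → [botmgbe]
  1 Voicing Between Vowels: no change — [botmgbe]
  result: [botmgbe]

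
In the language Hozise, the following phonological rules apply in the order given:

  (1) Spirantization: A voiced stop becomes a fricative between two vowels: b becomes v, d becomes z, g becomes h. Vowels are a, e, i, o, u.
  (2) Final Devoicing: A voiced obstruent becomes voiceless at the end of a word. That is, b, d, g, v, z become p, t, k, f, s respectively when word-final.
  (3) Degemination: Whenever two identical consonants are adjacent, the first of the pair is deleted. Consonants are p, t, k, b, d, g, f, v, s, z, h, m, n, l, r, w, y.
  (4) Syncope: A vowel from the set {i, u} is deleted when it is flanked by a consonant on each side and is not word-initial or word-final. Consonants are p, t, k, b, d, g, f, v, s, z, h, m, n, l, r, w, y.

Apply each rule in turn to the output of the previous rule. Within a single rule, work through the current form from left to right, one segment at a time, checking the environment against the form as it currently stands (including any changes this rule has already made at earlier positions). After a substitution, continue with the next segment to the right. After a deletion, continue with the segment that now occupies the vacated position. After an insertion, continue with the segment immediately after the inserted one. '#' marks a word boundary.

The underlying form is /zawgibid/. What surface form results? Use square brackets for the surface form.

(1) Spirantization: [zawgibid] → [zawgivid]
(2) Final Devoicing: [zawgivid] → [zawgivit]
(3) Degemination: no change — [zawgivit]
(4) Syncope: [zawgivit] → [zawgvt]

[zawgvt]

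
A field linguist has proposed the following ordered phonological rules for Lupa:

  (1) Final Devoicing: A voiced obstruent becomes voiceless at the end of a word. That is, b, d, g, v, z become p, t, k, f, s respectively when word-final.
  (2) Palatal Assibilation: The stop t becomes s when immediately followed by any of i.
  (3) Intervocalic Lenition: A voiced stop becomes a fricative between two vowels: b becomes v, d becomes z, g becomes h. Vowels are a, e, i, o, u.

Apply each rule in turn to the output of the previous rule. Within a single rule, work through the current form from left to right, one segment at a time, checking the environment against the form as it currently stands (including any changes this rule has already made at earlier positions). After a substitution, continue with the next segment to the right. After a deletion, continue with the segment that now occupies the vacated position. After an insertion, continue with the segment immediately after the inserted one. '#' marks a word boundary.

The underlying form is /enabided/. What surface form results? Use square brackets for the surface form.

[enavizet]

(1) Final Devoicing: [enabided] → [enabidet]
(2) Palatal Assibilation: no change — [enabidet]
(3) Intervocalic Lenition: [enabidet] → [enavizet]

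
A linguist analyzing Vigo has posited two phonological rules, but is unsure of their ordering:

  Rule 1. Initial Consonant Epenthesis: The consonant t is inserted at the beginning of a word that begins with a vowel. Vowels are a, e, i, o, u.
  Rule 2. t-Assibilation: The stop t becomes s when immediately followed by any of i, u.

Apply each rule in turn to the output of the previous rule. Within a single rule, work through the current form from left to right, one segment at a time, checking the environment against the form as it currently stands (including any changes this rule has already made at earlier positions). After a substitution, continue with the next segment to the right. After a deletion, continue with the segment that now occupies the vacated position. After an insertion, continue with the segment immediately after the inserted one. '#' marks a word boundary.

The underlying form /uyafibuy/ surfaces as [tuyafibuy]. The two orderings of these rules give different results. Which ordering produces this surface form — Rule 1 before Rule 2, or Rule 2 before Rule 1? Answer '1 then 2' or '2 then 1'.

2 then 1

Order 1 then 2:
  1 Initial Consonant Epenthesis: [uyafibuy] → [tuyafibuy]
  2 t-Assibilation: [tuyafibuy] → [suyafibuy]
  result: [suyafibuy]
Order 2 then 1:
  2 t-Assibilation: no change — [uyafibuy]
  1 Initial Consonant Epenthesis: [uyafibuy] → [tuyafibuy]
  result: [tuyafibuy]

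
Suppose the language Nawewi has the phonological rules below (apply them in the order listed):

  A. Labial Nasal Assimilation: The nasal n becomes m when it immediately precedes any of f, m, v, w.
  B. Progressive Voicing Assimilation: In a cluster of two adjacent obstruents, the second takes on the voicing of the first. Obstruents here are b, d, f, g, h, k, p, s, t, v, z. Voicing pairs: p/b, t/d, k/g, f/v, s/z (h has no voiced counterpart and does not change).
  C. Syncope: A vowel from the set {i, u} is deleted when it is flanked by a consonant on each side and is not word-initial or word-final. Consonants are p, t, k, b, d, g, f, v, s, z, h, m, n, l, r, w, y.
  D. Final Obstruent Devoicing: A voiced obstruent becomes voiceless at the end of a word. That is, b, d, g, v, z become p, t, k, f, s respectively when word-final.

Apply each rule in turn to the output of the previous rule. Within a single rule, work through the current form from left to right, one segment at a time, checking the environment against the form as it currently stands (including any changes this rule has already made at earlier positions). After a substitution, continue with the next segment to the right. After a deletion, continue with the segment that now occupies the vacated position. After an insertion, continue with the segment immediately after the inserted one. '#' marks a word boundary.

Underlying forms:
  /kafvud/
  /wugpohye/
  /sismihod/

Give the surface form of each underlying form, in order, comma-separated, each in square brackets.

/kafvud/:
  A Labial Nasal Assimilation: no change — [kafvud]
  B Progressive Voicing Assimilation: [kafvud] → [kaffud]
  C Syncope: [kaffud] → [kaffd]
  D Final Obstruent Devoicing: [kaffd] → [kafft]
/wugpohye/:
  A Labial Nasal Assimilation: no change — [wugpohye]
  B Progressive Voicing Assimilation: [wugpohye] → [wugbohye]
  C Syncope: [wugbohye] → [wgbohye]
  D Final Obstruent Devoicing: no change — [wgbohye]
/sismihod/:
  A Labial Nasal Assimilation: no change — [sismihod]
  B Progressive Voicing Assimilation: no change — [sismihod]
  C Syncope: [sismihod] → [ssmhod]
  D Final Obstruent Devoicing: [ssmhod] → [ssmhot]

[kafft], [wgbohye], [ssmhot]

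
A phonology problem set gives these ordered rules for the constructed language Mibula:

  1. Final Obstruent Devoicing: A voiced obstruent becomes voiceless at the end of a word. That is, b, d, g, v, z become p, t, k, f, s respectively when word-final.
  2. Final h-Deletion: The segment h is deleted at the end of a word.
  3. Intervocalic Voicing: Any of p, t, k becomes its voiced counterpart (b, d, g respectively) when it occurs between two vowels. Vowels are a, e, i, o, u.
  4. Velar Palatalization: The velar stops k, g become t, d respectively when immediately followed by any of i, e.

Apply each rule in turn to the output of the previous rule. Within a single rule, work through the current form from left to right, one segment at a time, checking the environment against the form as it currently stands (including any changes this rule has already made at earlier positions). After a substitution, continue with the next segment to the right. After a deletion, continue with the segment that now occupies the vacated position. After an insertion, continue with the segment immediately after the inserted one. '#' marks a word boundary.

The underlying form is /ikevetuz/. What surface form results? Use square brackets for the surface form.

[idevedus]

1 Final Obstruent Devoicing: [ikevetuz] → [ikevetus]
2 Final h-Deletion: no change — [ikevetus]
3 Intervocalic Voicing: [ikevetus] → [igevedus]
4 Velar Palatalization: [igevedus] → [idevedus]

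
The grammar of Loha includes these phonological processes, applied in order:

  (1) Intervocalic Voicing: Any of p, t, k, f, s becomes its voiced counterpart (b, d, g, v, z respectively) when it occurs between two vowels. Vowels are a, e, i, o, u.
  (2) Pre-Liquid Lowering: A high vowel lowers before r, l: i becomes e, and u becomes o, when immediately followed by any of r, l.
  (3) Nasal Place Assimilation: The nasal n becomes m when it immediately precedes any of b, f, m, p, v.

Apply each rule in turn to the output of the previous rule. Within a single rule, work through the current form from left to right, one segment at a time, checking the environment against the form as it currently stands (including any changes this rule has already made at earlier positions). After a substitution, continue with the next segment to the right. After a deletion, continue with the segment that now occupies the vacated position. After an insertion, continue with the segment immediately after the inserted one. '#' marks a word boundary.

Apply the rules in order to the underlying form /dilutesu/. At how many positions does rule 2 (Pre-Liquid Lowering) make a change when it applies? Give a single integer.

1

(1) Intervocalic Voicing: [dilutesu] → [diludezu]
(2) Pre-Liquid Lowering: [diludezu] → [deludezu]
(3) Nasal Place Assimilation: no change — [deludezu]
Rule 2 changed 1 position(s).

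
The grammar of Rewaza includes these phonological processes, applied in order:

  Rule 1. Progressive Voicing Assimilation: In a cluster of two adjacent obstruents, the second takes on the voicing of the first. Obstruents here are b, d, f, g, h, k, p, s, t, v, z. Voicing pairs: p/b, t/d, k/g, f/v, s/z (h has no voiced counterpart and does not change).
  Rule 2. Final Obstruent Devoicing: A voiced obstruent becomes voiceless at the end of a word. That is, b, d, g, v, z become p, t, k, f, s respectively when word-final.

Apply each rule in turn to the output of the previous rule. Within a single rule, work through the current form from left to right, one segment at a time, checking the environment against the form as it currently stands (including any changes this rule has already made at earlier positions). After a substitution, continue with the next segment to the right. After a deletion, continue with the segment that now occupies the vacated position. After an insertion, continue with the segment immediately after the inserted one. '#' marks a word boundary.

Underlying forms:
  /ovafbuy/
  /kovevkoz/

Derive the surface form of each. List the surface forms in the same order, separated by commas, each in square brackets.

[ovafpuy], [kovevgos]

/ovafbuy/:
  Rule 1 Progressive Voicing Assimilation: [ovafbuy] → [ovafpuy]
  Rule 2 Final Obstruent Devoicing: no change — [ovafpuy]
/kovevkoz/:
  Rule 1 Progressive Voicing Assimilation: [kovevkoz] → [kovevgoz]
  Rule 2 Final Obstruent Devoicing: [kovevgoz] → [kovevgos]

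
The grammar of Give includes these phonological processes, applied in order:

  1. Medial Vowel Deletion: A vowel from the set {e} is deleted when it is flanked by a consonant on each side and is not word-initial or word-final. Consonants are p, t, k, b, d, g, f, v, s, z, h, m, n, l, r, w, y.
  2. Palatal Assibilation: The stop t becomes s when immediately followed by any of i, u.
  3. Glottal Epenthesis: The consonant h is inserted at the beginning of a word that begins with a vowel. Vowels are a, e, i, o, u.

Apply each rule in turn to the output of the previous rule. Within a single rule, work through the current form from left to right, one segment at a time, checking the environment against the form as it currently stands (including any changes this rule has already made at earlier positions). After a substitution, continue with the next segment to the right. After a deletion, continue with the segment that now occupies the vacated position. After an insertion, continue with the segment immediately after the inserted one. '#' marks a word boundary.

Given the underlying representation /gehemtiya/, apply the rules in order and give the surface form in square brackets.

[ghmsiya]

1 Medial Vowel Deletion: [gehemtiya] → [ghmtiya]
2 Palatal Assibilation: [ghmtiya] → [ghmsiya]
3 Glottal Epenthesis: no change — [ghmsiya]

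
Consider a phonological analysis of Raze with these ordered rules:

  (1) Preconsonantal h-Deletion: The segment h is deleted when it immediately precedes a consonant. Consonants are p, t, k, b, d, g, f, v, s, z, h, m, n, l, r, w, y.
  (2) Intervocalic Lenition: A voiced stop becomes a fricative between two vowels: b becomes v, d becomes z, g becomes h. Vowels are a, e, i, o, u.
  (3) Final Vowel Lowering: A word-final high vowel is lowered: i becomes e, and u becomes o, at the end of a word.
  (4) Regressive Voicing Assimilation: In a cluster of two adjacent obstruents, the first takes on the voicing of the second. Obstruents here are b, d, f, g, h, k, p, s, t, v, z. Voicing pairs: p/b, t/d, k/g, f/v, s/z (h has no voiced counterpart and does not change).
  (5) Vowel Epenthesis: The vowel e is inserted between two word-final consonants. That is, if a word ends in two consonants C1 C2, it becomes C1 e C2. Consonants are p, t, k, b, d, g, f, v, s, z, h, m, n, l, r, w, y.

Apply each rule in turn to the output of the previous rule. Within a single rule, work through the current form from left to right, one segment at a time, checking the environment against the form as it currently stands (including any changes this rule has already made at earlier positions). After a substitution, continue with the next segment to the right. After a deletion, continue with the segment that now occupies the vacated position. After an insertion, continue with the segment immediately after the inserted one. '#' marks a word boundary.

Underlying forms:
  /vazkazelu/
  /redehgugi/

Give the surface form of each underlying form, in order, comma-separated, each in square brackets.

[vaskazelo], [rezehuhe]

/vazkazelu/:
  (1) Preconsonantal h-Deletion: no change — [vazkazelu]
  (2) Intervocalic Lenition: no change — [vazkazelu]
  (3) Final Vowel Lowering: [vazkazelu] → [vazkazelo]
  (4) Regressive Voicing Assimilation: [vazkazelo] → [vaskazelo]
  (5) Vowel Epenthesis: no change — [vaskazelo]
/redehgugi/:
  (1) Preconsonantal h-Deletion: [redehgugi] → [redegugi]
  (2) Intervocalic Lenition: [redegugi] → [rezehuhi]
  (3) Final Vowel Lowering: [rezehuhi] → [rezehuhe]
  (4) Regressive Voicing Assimilation: no change — [rezehuhe]
  (5) Vowel Epenthesis: no change — [rezehuhe]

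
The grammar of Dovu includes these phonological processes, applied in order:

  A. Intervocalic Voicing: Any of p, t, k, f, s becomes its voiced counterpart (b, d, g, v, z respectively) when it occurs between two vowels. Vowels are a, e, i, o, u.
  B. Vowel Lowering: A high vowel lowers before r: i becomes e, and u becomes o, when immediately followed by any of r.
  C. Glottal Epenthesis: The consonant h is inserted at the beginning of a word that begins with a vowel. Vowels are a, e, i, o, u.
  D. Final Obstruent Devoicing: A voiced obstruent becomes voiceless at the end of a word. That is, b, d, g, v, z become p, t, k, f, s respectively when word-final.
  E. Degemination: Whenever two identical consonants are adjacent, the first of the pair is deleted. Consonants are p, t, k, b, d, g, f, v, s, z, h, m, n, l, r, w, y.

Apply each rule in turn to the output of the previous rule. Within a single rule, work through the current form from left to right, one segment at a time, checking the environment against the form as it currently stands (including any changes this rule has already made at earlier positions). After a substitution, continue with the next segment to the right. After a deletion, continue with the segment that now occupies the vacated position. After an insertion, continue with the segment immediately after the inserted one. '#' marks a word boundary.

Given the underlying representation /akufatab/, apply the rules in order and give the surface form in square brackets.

[haguvadap]

A Intervocalic Voicing: [akufatab] → [aguvadab]
B Vowel Lowering: no change — [aguvadab]
C Glottal Epenthesis: [aguvadab] → [haguvadab]
D Final Obstruent Devoicing: [haguvadab] → [haguvadap]
E Degemination: no change — [haguvadap]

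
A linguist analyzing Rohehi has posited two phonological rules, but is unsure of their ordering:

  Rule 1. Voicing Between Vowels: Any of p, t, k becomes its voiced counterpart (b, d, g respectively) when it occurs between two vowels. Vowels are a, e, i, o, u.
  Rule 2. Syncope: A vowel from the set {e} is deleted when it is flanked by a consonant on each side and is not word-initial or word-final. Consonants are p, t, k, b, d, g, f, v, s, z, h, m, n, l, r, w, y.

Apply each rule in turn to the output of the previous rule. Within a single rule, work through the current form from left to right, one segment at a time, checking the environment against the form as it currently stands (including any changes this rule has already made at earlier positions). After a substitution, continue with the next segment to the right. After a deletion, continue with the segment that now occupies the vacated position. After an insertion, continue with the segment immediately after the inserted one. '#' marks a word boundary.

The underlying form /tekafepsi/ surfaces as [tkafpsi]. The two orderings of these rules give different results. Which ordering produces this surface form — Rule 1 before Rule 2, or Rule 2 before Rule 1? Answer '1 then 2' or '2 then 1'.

2 then 1

Order 1 then 2:
  1 Voicing Between Vowels: [tekafepsi] → [tegafepsi]
  2 Syncope: [tegafepsi] → [tgafpsi]
  result: [tgafpsi]
Order 2 then 1:
  2 Syncope: [tekafepsi] → [tkafpsi]
  1 Voicing Between Vowels: no change — [tkafpsi]
  result: [tkafpsi]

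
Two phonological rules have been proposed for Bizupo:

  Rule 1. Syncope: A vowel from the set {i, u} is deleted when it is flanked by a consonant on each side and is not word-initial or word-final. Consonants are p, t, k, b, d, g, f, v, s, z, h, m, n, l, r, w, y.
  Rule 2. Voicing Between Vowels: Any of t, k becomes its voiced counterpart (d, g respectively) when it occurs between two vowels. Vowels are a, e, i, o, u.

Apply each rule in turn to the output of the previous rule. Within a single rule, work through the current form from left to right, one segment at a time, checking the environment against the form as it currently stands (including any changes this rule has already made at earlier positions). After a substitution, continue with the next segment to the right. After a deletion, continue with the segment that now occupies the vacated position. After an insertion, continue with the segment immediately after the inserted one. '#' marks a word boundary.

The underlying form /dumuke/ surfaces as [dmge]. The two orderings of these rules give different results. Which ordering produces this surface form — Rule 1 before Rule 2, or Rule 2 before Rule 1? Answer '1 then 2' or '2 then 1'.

Order 1 then 2:
  1 Syncope: [dumuke] → [dmke]
  2 Voicing Between Vowels: no change — [dmke]
  result: [dmke]
Order 2 then 1:
  2 Voicing Between Vowels: [dumuke] → [dumuge]
  1 Syncope: [dumuge] → [dmge]
  result: [dmge]

2 then 1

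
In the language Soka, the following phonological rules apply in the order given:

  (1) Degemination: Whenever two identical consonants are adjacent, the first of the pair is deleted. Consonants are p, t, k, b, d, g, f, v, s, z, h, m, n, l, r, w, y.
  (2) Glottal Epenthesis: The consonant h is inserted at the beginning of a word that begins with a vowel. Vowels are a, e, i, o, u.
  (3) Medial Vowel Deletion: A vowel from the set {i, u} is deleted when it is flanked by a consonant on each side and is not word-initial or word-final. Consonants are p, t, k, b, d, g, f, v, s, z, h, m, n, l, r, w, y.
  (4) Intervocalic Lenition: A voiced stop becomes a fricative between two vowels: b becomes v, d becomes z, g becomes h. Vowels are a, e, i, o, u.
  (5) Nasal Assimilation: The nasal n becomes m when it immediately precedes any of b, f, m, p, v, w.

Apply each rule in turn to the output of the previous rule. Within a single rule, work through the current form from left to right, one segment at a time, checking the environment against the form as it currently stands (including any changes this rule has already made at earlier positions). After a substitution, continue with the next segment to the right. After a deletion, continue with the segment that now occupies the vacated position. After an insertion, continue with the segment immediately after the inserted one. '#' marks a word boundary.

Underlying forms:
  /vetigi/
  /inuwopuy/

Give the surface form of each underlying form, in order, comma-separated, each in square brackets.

[vetgi], [hmwopy]

/vetigi/:
  (1) Degemination: no change — [vetigi]
  (2) Glottal Epenthesis: no change — [vetigi]
  (3) Medial Vowel Deletion: [vetigi] → [vetgi]
  (4) Intervocalic Lenition: no change — [vetgi]
  (5) Nasal Assimilation: no change — [vetgi]
/inuwopuy/:
  (1) Degemination: no change — [inuwopuy]
  (2) Glottal Epenthesis: [inuwopuy] → [hinuwopuy]
  (3) Medial Vowel Deletion: [hinuwopuy] → [hnwopy]
  (4) Intervocalic Lenition: no change — [hnwopy]
  (5) Nasal Assimilation: [hnwopy] → [hmwopy]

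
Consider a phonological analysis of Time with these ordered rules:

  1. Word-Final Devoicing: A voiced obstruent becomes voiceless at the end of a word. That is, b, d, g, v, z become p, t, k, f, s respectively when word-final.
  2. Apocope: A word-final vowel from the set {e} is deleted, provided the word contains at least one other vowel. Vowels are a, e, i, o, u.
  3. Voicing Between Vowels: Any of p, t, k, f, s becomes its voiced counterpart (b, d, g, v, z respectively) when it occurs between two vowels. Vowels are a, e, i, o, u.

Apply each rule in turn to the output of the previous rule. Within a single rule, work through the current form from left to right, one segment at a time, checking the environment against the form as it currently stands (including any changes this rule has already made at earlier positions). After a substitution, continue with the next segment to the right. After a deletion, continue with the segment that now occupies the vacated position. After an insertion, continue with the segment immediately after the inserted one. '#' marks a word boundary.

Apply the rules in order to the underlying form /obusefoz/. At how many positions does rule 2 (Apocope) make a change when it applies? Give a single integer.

0

1 Word-Final Devoicing: [obusefoz] → [obusefos]
2 Apocope: no change — [obusefos]
3 Voicing Between Vowels: [obusefos] → [obuzevos]
Rule 2 changed 0 position(s).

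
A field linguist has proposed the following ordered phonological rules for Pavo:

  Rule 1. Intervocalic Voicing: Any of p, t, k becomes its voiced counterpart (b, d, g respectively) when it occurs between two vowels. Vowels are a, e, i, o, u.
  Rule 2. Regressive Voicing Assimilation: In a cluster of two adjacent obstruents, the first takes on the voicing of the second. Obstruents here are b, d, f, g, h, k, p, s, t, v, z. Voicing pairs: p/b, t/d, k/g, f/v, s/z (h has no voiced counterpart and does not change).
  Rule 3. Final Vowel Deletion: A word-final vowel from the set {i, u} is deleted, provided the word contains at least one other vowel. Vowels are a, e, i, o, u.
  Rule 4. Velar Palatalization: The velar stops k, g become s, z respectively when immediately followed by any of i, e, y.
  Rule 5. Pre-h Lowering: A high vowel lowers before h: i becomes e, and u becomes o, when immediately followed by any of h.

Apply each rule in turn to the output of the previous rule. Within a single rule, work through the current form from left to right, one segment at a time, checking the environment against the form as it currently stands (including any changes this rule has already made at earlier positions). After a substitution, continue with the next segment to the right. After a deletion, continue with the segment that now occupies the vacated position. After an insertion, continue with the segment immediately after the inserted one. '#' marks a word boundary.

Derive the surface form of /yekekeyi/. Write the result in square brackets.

[yezezey]

Rule 1 Intervocalic Voicing: [yekekeyi] → [yegegeyi]
Rule 2 Regressive Voicing Assimilation: no change — [yegegeyi]
Rule 3 Final Vowel Deletion: [yegegeyi] → [yegegey]
Rule 4 Velar Palatalization: [yegegey] → [yezezey]
Rule 5 Pre-h Lowering: no change — [yezezey]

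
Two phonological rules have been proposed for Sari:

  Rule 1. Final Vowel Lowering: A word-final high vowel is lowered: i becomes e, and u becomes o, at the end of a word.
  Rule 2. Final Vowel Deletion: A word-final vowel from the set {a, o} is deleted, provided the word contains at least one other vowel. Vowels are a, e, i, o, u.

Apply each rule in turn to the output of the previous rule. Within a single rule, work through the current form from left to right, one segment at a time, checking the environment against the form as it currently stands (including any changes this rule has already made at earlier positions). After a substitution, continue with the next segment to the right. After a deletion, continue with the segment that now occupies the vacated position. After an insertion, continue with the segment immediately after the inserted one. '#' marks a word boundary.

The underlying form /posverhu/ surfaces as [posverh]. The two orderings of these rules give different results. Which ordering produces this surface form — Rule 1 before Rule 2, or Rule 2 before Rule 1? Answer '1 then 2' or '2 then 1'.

Order 1 then 2:
  1 Final Vowel Lowering: [posverhu] → [posverho]
  2 Final Vowel Deletion: [posverho] → [posverh]
  result: [posverh]
Order 2 then 1:
  2 Final Vowel Deletion: no change — [posverhu]
  1 Final Vowel Lowering: [posverhu] → [posverho]
  result: [posverho]

1 then 2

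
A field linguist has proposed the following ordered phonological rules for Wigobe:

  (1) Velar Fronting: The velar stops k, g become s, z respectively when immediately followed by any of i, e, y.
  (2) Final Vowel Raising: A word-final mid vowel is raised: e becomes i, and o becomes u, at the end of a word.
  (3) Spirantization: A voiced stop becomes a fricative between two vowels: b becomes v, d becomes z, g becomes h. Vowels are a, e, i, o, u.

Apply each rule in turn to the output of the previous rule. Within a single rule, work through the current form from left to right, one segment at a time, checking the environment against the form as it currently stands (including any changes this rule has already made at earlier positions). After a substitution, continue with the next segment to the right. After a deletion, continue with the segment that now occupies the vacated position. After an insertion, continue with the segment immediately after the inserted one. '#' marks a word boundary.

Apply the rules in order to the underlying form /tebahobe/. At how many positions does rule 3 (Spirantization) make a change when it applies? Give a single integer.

(1) Velar Fronting: no change — [tebahobe]
(2) Final Vowel Raising: [tebahobe] → [tebahobi]
(3) Spirantization: [tebahobi] → [tevahovi]
Rule 3 changed 2 position(s).

2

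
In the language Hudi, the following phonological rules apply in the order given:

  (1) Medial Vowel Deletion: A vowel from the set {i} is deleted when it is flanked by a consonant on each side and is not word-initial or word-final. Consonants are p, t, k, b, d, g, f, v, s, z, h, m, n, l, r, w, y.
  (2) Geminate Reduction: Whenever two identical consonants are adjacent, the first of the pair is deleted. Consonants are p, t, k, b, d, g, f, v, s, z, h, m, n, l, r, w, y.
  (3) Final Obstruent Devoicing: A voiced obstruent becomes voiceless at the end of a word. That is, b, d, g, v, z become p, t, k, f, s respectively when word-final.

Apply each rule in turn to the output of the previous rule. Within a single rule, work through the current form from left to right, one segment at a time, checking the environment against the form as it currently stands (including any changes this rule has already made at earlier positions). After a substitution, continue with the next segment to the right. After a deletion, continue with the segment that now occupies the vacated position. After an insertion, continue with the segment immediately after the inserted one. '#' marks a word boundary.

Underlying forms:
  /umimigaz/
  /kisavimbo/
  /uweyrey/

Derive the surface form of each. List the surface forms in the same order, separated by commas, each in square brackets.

/umimigaz/:
  (1) Medial Vowel Deletion: [umimigaz] → [ummgaz]
  (2) Geminate Reduction: [ummgaz] → [umgaz]
  (3) Final Obstruent Devoicing: [umgaz] → [umgas]
/kisavimbo/:
  (1) Medial Vowel Deletion: [kisavimbo] → [ksavmbo]
  (2) Geminate Reduction: no change — [ksavmbo]
  (3) Final Obstruent Devoicing: no change — [ksavmbo]
/uweyrey/:
  (1) Medial Vowel Deletion: no change — [uweyrey]
  (2) Geminate Reduction: no change — [uweyrey]
  (3) Final Obstruent Devoicing: no change — [uweyrey]

[umgas], [ksavmbo], [uweyrey]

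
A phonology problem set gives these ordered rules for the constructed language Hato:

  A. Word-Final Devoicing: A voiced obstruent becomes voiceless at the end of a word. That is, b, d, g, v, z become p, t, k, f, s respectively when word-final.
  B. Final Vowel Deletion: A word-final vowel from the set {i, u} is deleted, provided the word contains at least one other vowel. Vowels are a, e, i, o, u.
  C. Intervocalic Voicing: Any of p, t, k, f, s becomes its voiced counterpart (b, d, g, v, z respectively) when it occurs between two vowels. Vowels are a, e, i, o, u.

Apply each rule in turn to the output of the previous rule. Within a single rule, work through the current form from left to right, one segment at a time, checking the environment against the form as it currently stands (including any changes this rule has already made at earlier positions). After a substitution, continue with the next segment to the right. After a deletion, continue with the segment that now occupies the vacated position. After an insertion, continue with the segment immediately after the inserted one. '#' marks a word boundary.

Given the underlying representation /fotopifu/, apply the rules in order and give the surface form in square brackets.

[fodobif]

A Word-Final Devoicing: no change — [fotopifu]
B Final Vowel Deletion: [fotopifu] → [fotopif]
C Intervocalic Voicing: [fotopif] → [fodobif]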